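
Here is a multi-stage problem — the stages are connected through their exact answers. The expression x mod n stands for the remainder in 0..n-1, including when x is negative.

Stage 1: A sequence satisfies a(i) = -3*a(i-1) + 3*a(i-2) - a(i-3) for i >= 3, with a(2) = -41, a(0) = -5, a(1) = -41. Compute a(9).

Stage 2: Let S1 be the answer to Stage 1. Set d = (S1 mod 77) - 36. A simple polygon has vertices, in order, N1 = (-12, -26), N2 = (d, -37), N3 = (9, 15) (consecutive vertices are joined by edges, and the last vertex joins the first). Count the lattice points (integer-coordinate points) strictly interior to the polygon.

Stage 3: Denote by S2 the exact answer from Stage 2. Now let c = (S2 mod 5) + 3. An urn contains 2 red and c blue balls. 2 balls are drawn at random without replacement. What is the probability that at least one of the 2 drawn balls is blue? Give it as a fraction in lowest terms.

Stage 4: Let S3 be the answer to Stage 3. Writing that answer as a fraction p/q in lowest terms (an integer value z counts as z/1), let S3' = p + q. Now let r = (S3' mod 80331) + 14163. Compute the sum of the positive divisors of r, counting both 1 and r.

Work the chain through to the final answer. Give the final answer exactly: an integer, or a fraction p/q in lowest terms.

Stage 1: a(3) = -3*(-41) + 3*(-41) - 1*(-5) = 5; iterating: a(3)=5, a(4)=-97, a(5)=347, a(6)=-1337, a(7)=5149, a(8)=-19805, a(9)=76199; answer 76199
Stage 2: S1 = 76199; d = 10; cross terms: (-12*-37 - 10*-26)=704, (10*15 - 9*-37)=483, (9*-26 - -12*15)=-54; twice the area = |1133| = 1133; area = 1133/2; boundary points = 11 + 1 + 1 = 13; strictly interior points = area - boundary/2 + 1 = 561; answer 561
Stage 3: S2 = 561; c = 4; total draws C(6,2) = 15; complement C(2,2) = 1; favorable 15 - 1 = 14; P = 14/15; answer 14/15
Stage 4: S3 = 14/15; threaded value p + q = 29; r = 14192; 14192 = 2^4 * 887; sigma = (1 + 2 + 4 + 8 + 16) * (1 + 887) = 31 * 888 = 27528; answer 27528

27528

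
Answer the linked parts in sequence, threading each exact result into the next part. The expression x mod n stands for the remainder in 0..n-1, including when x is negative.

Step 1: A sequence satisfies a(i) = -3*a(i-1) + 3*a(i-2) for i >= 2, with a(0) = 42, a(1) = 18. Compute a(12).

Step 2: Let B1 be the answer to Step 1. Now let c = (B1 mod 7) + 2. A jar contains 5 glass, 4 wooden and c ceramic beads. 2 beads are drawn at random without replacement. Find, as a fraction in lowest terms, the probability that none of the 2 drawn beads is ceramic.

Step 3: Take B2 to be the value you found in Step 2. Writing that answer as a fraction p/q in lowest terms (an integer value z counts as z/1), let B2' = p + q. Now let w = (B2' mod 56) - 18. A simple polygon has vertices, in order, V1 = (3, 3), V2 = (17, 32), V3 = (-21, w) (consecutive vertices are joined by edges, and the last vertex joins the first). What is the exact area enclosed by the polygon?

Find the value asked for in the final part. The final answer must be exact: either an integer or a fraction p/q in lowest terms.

306

Step 1: a(2) = -3*(18) + 3*(42) = 72; iterating: a(2)=72, a(3)=-162, a(4)=702, a(5)=-2592, a(6)=9882, a(7)=-37422, a(8)=141912, a(9)=-538002, a(10)=2039742, a(11)=-7733232, a(12)=29318922; answer 29318922
Step 2: B1 = 29318922; c = 5; total draws C(14,2) = 91; favorable C(9,2) = 36; P = 36/91; answer 36/91
Step 3: B2 = 36/91; threaded value p + q = 127; w = -3; cross terms: (3*32 - 17*3)=45, (17*-3 - -21*32)=621, (-21*3 - 3*-3)=-54; twice the area = |612| = 612; area = 306; answer 306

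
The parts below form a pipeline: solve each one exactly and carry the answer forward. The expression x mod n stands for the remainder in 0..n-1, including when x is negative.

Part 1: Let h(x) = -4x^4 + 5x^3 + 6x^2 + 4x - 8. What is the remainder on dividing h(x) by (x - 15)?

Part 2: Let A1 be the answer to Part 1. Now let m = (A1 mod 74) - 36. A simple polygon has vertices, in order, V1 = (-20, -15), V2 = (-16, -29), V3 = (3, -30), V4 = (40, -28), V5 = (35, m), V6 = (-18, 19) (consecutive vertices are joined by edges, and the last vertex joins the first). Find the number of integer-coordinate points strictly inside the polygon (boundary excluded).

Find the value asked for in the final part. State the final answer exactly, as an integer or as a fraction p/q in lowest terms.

2185

Part 1: remainder = value at the root: -4*(15)^4 + 5*(15)^3 + 6*(15)^2 + 4*(15)^1 - 8 = (-202500) + (16875) + (1350) + (60) + (-8) = -184223; answer -184223
Part 2: A1 = -184223; m = 1; cross terms: (-20*-29 - -16*-15)=340, (-16*-30 - 3*-29)=567, (3*-28 - 40*-30)=1116, (40*1 - 35*-28)=1020, (35*19 - -18*1)=683, (-18*-15 - -20*19)=650; twice the area = |4376| = 4376; area = 2188; boundary points = 2 + 1 + 1 + 1 + 1 + 2 = 8; strictly interior points = area - boundary/2 + 1 = 2185; answer 2185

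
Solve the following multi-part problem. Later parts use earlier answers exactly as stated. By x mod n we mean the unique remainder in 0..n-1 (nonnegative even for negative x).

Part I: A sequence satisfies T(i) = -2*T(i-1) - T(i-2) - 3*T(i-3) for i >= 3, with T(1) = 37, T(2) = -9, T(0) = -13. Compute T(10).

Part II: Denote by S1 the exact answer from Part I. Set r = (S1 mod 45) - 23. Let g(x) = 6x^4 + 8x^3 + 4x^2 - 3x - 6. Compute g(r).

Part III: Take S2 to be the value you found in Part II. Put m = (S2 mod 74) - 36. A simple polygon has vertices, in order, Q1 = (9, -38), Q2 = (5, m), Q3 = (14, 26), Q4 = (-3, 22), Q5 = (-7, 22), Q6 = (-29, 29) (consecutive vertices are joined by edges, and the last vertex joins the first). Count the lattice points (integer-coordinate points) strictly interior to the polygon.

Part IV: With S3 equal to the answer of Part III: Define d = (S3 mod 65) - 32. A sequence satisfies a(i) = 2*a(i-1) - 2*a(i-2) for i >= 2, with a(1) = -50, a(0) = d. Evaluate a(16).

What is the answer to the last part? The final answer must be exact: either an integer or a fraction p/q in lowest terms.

Part I: T(3) = -2*(-9) - 1*(37) - 3*(-13) = 20; iterating: T(3)=20, T(4)=-142, T(5)=291, T(6)=-500, T(7)=1135, T(8)=-2643, T(9)=5651, T(10)=-12064; answer -12064
Part II: S1 = -12064; r = 18; 6*(18)^4 + 8*(18)^3 + 4*(18)^2 - 3*(18)^1 - 6 = (629856) + (46656) + (1296) + (-54) + (-6) = 677748; answer 677748
Part III: S2 = 677748; m = 20; cross terms: (9*20 - 5*-38)=370, (5*26 - 14*20)=-150, (14*22 - -3*26)=386, (-3*22 - -7*22)=88, (-7*29 - -29*22)=435, (-29*-38 - 9*29)=841; twice the area = |1970| = 1970; area = 985; boundary points = 2 + 3 + 1 + 4 + 1 + 1 = 12; strictly interior points = area - boundary/2 + 1 = 980; answer 980
Part IV: S3 = 980; d = -27; a(2) = 2*(-50) - 2*(-27) = -46; iterating: a(2)=-46, a(3)=8, a(4)=108, a(5)=200, a(6)=184, a(7)=-32, a(8)=-432, a(9)=-800, a(10)=-736, a(11)=128, a(12)=1728, a(13)=3200, a(14)=2944, a(15)=-512, a(16)=-6912; answer -6912

-6912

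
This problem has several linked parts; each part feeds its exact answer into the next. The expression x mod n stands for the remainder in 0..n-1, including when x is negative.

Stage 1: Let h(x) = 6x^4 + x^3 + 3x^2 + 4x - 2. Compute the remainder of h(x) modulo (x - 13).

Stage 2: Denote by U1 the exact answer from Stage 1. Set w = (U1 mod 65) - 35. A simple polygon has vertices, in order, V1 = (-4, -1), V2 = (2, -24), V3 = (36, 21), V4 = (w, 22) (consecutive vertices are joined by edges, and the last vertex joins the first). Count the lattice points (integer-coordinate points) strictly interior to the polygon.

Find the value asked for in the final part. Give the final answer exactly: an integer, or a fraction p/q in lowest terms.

Stage 1: remainder = value at the root: 6*(13)^4 + 1*(13)^3 + 3*(13)^2 + 4*(13)^1 - 2 = (171366) + (2197) + (507) + (52) + (-2) = 174120; answer 174120
Stage 2: U1 = 174120; w = 15; cross terms: (-4*-24 - 2*-1)=98, (2*21 - 36*-24)=906, (36*22 - 15*21)=477, (15*-1 - -4*22)=73; twice the area = |1554| = 1554; area = 777; boundary points = 1 + 1 + 1 + 1 = 4; strictly interior points = area - boundary/2 + 1 = 776; answer 776

776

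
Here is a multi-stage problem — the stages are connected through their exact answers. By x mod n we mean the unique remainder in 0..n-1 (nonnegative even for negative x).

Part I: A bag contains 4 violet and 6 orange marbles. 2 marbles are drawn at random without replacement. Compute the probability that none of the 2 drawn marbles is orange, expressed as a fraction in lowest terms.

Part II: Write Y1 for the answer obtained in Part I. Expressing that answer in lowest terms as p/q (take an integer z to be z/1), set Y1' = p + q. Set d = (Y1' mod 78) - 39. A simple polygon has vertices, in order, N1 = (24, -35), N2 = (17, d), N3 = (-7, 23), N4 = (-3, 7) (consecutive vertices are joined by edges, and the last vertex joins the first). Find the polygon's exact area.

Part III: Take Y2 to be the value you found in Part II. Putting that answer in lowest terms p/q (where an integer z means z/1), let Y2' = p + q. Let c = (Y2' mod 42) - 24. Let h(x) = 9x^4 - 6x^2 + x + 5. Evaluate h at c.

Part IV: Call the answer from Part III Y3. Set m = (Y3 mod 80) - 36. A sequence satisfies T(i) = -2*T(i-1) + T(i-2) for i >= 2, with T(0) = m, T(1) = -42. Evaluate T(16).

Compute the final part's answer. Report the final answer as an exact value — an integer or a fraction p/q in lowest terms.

Part I: total draws C(10,2) = 45; favorable C(4,2) = 6; P = 2/15; answer 2/15
Part II: Y1 = 2/15; threaded value p + q = 17; d = -22; cross terms: (24*-22 - 17*-35)=67, (17*23 - -7*-22)=237, (-7*7 - -3*23)=20, (-3*-35 - 24*7)=-63; twice the area = |261| = 261; area = 261/2; answer 261/2
Part III: Y2 = 261/2; threaded value p + q = 263; c = -13; 9*(-13)^4 - 6*(-13)^2 + 1*(-13)^1 + 5 = (257049) + (-1014) + (-13) + (5) = 256027; answer 256027
Part IV: Y3 = 256027; m = -9; T(2) = -2*(-42) + 1*(-9) = 75; iterating: T(2)=75, T(3)=-192, T(4)=459, T(5)=-1110, T(6)=2679, T(7)=-6468, T(8)=15615, T(9)=-37698, T(10)=91011, T(11)=-219720, T(12)=530451, T(13)=-1280622, T(14)=3091695, T(15)=-7464012, T(16)=18019719; answer 18019719

18019719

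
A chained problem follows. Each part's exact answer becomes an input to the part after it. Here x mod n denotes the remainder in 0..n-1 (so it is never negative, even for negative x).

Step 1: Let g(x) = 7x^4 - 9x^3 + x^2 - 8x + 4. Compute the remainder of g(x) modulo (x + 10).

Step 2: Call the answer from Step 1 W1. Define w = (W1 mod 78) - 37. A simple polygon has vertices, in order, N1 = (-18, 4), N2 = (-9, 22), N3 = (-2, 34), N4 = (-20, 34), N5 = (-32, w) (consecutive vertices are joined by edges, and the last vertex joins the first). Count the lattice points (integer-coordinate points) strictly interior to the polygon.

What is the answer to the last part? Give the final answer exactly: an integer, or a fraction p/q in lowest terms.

483

Step 1: remainder = value at the root: 7*(-10)^4 - 9*(-10)^3 + 1*(-10)^2 - 8*(-10)^1 + 4 = (70000) + (9000) + (100) + (80) + (4) = 79184; answer 79184
Step 2: W1 = 79184; w = -23; cross terms: (-18*22 - -9*4)=-360, (-9*34 - -2*22)=-262, (-2*34 - -20*34)=612, (-20*-23 - -32*34)=1548, (-32*4 - -18*-23)=-542; twice the area = |996| = 996; area = 498; boundary points = 9 + 1 + 18 + 3 + 1 = 32; strictly interior points = area - boundary/2 + 1 = 483; answer 483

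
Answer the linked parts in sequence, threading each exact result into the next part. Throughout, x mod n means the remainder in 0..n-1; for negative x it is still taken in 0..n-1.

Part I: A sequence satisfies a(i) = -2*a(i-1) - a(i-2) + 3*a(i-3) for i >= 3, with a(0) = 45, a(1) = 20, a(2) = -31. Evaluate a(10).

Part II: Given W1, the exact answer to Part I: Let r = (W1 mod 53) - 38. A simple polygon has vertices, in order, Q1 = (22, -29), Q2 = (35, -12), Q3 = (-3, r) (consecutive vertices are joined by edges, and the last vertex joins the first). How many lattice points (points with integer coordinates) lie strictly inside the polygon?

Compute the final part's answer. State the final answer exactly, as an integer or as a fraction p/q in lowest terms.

478

Part I: a(3) = -2*(-31) - 1*(20) + 3*(45) = 177; iterating: a(3)=177, a(4)=-263, a(5)=256, a(6)=282, a(7)=-1609, a(8)=3704, a(9)=-4953, a(10)=1375; answer 1375
Part II: W1 = 1375; r = 12; cross terms: (22*-12 - 35*-29)=751, (35*12 - -3*-12)=384, (-3*-29 - 22*12)=-177; twice the area = |958| = 958; area = 479; boundary points = 1 + 2 + 1 = 4; strictly interior points = area - boundary/2 + 1 = 478; answer 478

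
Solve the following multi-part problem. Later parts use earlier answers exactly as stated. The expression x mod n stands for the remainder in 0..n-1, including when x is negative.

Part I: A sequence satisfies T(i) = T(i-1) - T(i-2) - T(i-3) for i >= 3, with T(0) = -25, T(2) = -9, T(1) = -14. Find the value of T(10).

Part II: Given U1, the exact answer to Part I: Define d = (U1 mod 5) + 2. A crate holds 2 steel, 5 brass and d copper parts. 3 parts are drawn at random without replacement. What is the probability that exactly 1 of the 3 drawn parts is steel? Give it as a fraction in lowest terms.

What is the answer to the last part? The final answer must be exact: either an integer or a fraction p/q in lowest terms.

9/22

Part I: T(3) = 1*(-9) - 1*(-14) - 1*(-25) = 30; iterating: T(3)=30, T(4)=53, T(5)=32, T(6)=-51, T(7)=-136, T(8)=-117, T(9)=70, T(10)=323; answer 323
Part II: U1 = 323; d = 5; total draws C(12,3) = 220; favorable C(2,1)*C(10,2) = 90; P = 9/22; answer 9/22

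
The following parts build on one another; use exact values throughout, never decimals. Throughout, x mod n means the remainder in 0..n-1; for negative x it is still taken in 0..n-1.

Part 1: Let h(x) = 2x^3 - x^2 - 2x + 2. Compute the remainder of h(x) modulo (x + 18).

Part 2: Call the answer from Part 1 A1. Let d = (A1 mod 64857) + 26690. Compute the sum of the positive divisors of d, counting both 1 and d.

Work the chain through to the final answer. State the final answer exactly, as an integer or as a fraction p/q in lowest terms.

92736

Part 1: remainder = value at the root: 2*(-18)^3 - 1*(-18)^2 - 2*(-18)^1 + 2 = (-11664) + (-324) + (36) + (2) = -11950; answer -11950
Part 2: A1 = -11950; d = 79597; 79597 = 7 * 83 * 137; sigma = (1 + 7) * (1 + 83) * (1 + 137) = 8 * 84 * 138 = 92736; answer 92736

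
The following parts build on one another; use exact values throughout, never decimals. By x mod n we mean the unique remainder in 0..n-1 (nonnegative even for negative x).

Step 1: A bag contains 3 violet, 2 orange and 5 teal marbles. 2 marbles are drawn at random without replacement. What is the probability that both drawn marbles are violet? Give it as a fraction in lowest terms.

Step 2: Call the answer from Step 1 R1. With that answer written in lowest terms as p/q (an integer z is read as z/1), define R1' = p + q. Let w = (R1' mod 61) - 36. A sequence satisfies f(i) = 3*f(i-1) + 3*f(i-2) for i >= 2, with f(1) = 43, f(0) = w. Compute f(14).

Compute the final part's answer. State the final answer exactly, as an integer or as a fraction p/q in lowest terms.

751730949

Step 1: total draws C(10,2) = 45; favorable C(3,2) = 3; P = 1/15; answer 1/15
Step 2: R1 = 1/15; threaded value p + q = 16; w = -20; f(2) = 3*(43) + 3*(-20) = 69; iterating: f(2)=69, f(3)=336, f(4)=1215, f(5)=4653, f(6)=17604, f(7)=66771, f(8)=253125, f(9)=959688, f(10)=3638439, f(11)=13794381, f(12)=52298460, f(13)=198278523, f(14)=751730949; answer 751730949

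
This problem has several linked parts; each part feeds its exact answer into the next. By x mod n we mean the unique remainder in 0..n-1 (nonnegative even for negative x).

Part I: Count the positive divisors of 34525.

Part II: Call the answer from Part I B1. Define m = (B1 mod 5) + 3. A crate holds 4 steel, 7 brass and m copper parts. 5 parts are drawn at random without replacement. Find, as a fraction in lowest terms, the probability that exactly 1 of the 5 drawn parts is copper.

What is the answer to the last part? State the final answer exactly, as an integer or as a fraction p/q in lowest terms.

Part I: 34525 = 5^2 * 1381; number of divisors = (2+1) * (1+1) = 6; answer 6
Part II: B1 = 6; m = 4; total draws C(15,5) = 3003; favorable C(4,1)*C(11,4) = 1320; P = 40/91; answer 40/91

40/91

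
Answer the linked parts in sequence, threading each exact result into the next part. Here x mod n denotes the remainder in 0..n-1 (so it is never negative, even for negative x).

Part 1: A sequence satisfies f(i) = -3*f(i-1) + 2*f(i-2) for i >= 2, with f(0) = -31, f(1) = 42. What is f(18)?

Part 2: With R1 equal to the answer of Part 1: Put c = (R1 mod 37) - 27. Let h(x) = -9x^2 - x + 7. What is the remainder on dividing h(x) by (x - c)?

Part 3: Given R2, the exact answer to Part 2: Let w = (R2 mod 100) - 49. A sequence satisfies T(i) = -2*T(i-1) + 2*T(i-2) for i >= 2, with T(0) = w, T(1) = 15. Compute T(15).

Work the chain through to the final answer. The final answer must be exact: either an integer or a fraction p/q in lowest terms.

Part 1: f(2) = -3*(42) + 2*(-31) = -188; iterating: f(2)=-188, f(3)=648, f(4)=-2320, f(5)=8256, f(6)=-29408, f(7)=104736, f(8)=-373024, f(9)=1328544, f(10)=-4731680, f(11)=16852128, f(12)=-60019744, f(13)=213763488, f(14)=-761329952, f(15)=2711516832, f(16)=-9657210400, f(17)=34394664864, f(18)=-122498415392; answer -122498415392
Part 2: R1 = -122498415392; c = -11; remainder = value at the root: -9*(-11)^2 - 1*(-11)^1 + 7 = (-1089) + (11) + (7) = -1071; answer -1071
Part 3: R2 = -1071; w = -20; T(2) = -2*(15) + 2*(-20) = -70; iterating: T(2)=-70, T(3)=170, T(4)=-480, T(5)=1300, T(6)=-3560, T(7)=9720, T(8)=-26560, T(9)=72560, T(10)=-198240, T(11)=541600, T(12)=-1479680, T(13)=4042560, T(14)=-11044480, T(15)=30174080; answer 30174080

30174080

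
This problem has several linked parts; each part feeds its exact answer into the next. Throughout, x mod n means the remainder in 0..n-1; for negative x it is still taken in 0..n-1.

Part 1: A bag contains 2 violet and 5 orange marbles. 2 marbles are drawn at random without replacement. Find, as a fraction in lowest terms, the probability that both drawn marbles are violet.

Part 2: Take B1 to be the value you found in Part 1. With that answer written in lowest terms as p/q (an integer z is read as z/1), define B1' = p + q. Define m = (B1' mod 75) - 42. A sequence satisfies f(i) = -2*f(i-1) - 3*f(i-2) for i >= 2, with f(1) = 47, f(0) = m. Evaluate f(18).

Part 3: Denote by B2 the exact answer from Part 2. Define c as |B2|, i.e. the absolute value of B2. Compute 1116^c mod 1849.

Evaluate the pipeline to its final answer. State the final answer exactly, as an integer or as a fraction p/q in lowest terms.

1380

Part 1: total draws C(7,2) = 21; favorable C(2,2) = 1; P = 1/21; answer 1/21
Part 2: B1 = 1/21; threaded value p + q = 22; m = -20; f(2) = -2*(47) - 3*(-20) = -34; iterating: f(2)=-34, f(3)=-73, f(4)=248, f(5)=-277, f(6)=-190, f(7)=1211, f(8)=-1852, f(9)=71, f(10)=5414, f(11)=-11041, f(12)=5840, f(13)=21443, f(14)=-60406, f(15)=56483, f(16)=68252, f(17)=-305953, f(18)=407150; answer 407150
Part 3: B2 = 407150; c = 407150; squarings mod 1849: 1116^1=1116, 1116^2=1079, 1116^4=1220, 1116^8=1804, 1116^16=176, 1116^32=1392, 1116^64=1761, 1116^128=348, 1116^256=919, 1116^512=1417, 1116^1024=1724, 1116^2048=833, 1116^4096=514, 1116^8192=1638, 1116^16384=145, 1116^32768=686, 1116^65536=950, 1116^131072=188, 1116^262144=213; 1116^407150 = 1116^2 * 1116^4 * 1116^8 * 1116^32 * 1116^64 * 1116^512 * 1116^1024 * 1116^4096 * 1116^8192 * 1116^131072 * 1116^262144 = 1380 (mod 1849); answer 1380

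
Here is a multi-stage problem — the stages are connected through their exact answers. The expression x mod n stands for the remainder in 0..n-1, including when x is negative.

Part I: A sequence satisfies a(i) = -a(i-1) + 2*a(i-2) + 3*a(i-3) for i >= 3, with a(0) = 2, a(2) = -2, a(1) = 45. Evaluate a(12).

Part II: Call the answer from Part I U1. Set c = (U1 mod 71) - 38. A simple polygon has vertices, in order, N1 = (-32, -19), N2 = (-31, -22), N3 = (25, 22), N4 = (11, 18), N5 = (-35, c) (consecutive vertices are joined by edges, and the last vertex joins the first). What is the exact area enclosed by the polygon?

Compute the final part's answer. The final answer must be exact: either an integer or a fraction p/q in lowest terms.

1701/2

Part I: a(3) = -1*(-2) + 2*(45) + 3*(2) = 98; iterating: a(3)=98, a(4)=33, a(5)=157, a(6)=203, a(7)=210, a(8)=667, a(9)=362, a(10)=1602, a(11)=1123, a(12)=3167; answer 3167
Part II: U1 = 3167; c = 5; cross terms: (-32*-22 - -31*-19)=115, (-31*22 - 25*-22)=-132, (25*18 - 11*22)=208, (11*5 - -35*18)=685, (-35*-19 - -32*5)=825; twice the area = |1701| = 1701; area = 1701/2; answer 1701/2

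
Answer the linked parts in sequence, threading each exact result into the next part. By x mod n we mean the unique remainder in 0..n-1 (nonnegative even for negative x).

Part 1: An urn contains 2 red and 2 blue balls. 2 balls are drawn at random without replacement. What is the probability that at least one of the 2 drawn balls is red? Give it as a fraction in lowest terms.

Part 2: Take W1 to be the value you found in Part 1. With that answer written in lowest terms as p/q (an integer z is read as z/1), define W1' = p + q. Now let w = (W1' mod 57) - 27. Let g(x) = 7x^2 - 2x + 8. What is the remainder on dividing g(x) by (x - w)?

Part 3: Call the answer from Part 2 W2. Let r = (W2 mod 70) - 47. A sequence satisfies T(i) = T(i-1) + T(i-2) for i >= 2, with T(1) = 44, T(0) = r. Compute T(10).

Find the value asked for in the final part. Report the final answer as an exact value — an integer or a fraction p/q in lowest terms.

1230

Part 1: total draws C(4,2) = 6; complement C(2,2) = 1; favorable 6 - 1 = 5; P = 5/6; answer 5/6
Part 2: W1 = 5/6; threaded value p + q = 11; w = -16; remainder = value at the root: 7*(-16)^2 - 2*(-16)^1 + 8 = (1792) + (32) + (8) = 1832; answer 1832
Part 3: W2 = 1832; r = -35; T(2) = 1*(44) + 1*(-35) = 9; iterating: T(2)=9, T(3)=53, T(4)=62, T(5)=115, T(6)=177, T(7)=292, T(8)=469, T(9)=761, T(10)=1230; answer 1230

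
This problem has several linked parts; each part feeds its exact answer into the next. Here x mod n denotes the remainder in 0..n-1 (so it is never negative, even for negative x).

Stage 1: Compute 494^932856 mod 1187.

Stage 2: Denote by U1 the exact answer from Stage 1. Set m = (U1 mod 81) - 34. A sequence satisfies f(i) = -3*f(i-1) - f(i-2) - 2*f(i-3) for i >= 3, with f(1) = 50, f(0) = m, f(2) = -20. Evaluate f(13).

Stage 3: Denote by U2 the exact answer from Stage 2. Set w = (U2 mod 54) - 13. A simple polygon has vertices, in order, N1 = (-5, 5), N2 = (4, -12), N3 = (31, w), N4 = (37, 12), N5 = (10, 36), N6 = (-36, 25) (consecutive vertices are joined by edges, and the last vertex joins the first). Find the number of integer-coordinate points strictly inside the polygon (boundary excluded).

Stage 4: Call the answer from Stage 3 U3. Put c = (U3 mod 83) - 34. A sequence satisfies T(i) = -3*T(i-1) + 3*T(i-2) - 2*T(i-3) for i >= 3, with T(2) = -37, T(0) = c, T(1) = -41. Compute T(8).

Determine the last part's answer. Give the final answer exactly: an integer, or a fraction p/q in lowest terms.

42623

Stage 1: squarings mod 1187: 494^1=494, 494^2=701, 494^4=1170, 494^8=289, 494^16=431, 494^32=589, 494^64=317, 494^128=781, 494^256=1030, 494^512=909, 494^1024=129, 494^2048=23, 494^4096=529, 494^8192=896, 494^16384=404, 494^32768=597, 494^65536=309, 494^131072=521, 494^262144=805, 494^524288=1110; 494^932856 = 494^8 * 494^16 * 494^32 * 494^64 * 494^128 * 494^256 * 494^512 * 494^2048 * 494^4096 * 494^8192 * 494^131072 * 494^262144 * 494^524288 = 251 (mod 1187); answer 251
Stage 2: U1 = 251; m = -26; f(3) = -3*(-20) - 1*(50) - 2*(-26) = 62; iterating: f(3)=62, f(4)=-266, f(5)=776, f(6)=-2186, f(7)=6314, f(8)=-18308, f(9)=52982, f(10)=-153266, f(11)=443432, f(12)=-1282994, f(13)=3712082; answer 3712082
Stage 3: U2 = 3712082; w = 1; cross terms: (-5*-12 - 4*5)=40, (4*1 - 31*-12)=376, (31*12 - 37*1)=335, (37*36 - 10*12)=1212, (10*25 - -36*36)=1546, (-36*5 - -5*25)=-55; twice the area = |3454| = 3454; area = 1727; boundary points = 1 + 1 + 1 + 3 + 1 + 1 = 8; strictly interior points = area - boundary/2 + 1 = 1724; answer 1724
Stage 4: U3 = 1724; c = 30; T(3) = -3*(-37) + 3*(-41) - 2*(30) = -72; iterating: T(3)=-72, T(4)=187, T(5)=-703, T(6)=2814, T(7)=-10925, T(8)=42623; answer 42623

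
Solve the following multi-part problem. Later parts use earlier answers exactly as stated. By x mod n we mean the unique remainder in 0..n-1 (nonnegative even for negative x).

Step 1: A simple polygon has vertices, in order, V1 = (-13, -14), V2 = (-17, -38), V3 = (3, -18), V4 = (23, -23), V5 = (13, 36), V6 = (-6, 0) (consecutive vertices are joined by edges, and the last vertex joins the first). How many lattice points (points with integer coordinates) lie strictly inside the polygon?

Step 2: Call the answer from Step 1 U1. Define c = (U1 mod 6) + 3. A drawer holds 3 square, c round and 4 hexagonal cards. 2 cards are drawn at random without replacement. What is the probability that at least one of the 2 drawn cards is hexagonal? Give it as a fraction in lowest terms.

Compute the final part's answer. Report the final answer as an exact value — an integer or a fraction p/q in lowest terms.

2/3

Step 1: cross terms: (-13*-38 - -17*-14)=256, (-17*-18 - 3*-38)=420, (3*-23 - 23*-18)=345, (23*36 - 13*-23)=1127, (13*0 - -6*36)=216, (-6*-14 - -13*0)=84; twice the area = |2448| = 2448; area = 1224; boundary points = 4 + 20 + 5 + 1 + 1 + 7 = 38; strictly interior points = area - boundary/2 + 1 = 1206; answer 1206
Step 2: U1 = 1206; c = 3; total draws C(10,2) = 45; complement C(6,2) = 15; favorable 45 - 15 = 30; P = 2/3; answer 2/3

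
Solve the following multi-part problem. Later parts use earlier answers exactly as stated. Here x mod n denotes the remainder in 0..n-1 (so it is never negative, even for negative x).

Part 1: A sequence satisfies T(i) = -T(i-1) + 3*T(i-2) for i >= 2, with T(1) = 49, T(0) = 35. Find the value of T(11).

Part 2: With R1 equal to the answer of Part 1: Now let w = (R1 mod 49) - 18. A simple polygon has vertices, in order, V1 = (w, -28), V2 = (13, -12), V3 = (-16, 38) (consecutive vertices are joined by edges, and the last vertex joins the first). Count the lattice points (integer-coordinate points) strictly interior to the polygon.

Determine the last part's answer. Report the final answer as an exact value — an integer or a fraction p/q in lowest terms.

481

Part 1: T(2) = -1*(49) + 3*(35) = 56; iterating: T(2)=56, T(3)=91, T(4)=77, T(5)=196, T(6)=35, T(7)=553, T(8)=-448, T(9)=2107, T(10)=-3451, T(11)=9772; answer 9772
Part 2: R1 = 9772; w = 3; cross terms: (3*-12 - 13*-28)=328, (13*38 - -16*-12)=302, (-16*-28 - 3*38)=334; twice the area = |964| = 964; area = 482; boundary points = 2 + 1 + 1 = 4; strictly interior points = area - boundary/2 + 1 = 481; answer 481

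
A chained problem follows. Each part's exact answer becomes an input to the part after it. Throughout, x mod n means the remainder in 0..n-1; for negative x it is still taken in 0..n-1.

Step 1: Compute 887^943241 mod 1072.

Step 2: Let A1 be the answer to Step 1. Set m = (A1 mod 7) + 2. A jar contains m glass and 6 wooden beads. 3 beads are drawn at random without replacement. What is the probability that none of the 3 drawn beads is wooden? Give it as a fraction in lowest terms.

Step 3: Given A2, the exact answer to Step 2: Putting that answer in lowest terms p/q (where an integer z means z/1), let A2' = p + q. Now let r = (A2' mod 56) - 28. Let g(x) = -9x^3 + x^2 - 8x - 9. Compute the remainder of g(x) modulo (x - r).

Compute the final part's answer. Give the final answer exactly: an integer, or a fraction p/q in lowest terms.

Step 1: squarings mod 1072: 887^1=887, 887^2=993, 887^4=881, 887^8=33, 887^16=17, 887^32=289, 887^64=977, 887^128=449, 887^256=65, 887^512=1009, 887^1024=753, 887^2048=993, 887^4096=881, 887^8192=33, 887^16384=17, 887^32768=289, 887^65536=977, 887^131072=449, 887^262144=65, 887^524288=1009; 887^943241 = 887^1 * 887^8 * 887^128 * 887^1024 * 887^8192 * 887^16384 * 887^131072 * 887^262144 * 887^524288 = 55 (mod 1072); answer 55
Step 2: A1 = 55; m = 8; total draws C(14,3) = 364; favorable C(8,3) = 56; P = 2/13; answer 2/13
Step 3: A2 = 2/13; threaded value p + q = 15; r = -13; remainder = value at the root: -9*(-13)^3 + 1*(-13)^2 - 8*(-13)^1 - 9 = (19773) + (169) + (104) + (-9) = 20037; answer 20037

20037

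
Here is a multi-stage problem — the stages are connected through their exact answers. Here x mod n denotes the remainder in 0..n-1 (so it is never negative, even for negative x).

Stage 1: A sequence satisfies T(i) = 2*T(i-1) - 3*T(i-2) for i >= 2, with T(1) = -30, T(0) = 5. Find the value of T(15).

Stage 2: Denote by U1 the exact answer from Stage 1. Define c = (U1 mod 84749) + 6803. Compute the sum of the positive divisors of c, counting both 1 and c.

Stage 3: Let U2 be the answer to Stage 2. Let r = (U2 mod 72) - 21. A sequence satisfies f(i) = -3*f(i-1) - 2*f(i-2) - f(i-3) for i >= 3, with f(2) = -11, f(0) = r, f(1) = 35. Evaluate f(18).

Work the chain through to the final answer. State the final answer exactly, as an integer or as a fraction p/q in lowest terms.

Stage 1: T(2) = 2*(-30) - 3*(5) = -75; iterating: T(2)=-75, T(3)=-60, T(4)=105, T(5)=390, T(6)=465, T(7)=-240, T(8)=-1875, T(9)=-3030, T(10)=-435, T(11)=8220, T(12)=17745, T(13)=10830, T(14)=-31575, T(15)=-95640; answer -95640
Stage 2: U1 = -95640; c = 80661; 80661 = 3 * 7 * 23 * 167; sigma = (1 + 3) * (1 + 7) * (1 + 23) * (1 + 167) = 4 * 8 * 24 * 168 = 129024; answer 129024
Stage 3: U2 = 129024; r = -21; f(3) = -3*(-11) - 2*(35) - 1*(-21) = -16; iterating: f(3)=-16, f(4)=35, f(5)=-62, f(6)=132, f(7)=-307, f(8)=719, f(9)=-1675, f(10)=3894, f(11)=-9051, f(12)=21040, f(13)=-48912, f(14)=113707, f(15)=-264337, f(16)=614509, f(17)=-1428560, f(18)=3320999; answer 3320999

3320999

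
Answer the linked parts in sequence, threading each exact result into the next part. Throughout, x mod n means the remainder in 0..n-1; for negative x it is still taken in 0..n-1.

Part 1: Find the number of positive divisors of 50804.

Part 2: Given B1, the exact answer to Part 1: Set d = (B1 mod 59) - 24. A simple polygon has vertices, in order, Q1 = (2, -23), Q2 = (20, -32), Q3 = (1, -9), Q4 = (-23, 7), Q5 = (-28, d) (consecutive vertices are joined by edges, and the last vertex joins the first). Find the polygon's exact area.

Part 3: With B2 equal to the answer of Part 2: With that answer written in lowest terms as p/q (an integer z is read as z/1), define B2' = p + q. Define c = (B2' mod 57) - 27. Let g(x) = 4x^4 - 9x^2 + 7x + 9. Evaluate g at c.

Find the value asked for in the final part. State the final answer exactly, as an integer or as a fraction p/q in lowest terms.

Part 1: 50804 = 2^2 * 13 * 977; number of divisors = (2+1) * (1+1) * (1+1) = 12; answer 12
Part 2: B1 = 12; d = -12; cross terms: (2*-32 - 20*-23)=396, (20*-9 - 1*-32)=-148, (1*7 - -23*-9)=-200, (-23*-12 - -28*7)=472, (-28*-23 - 2*-12)=668; twice the area = |1188| = 1188; area = 594; answer 594
Part 3: B2 = 594; threaded value p + q = 595; c = -2; 4*(-2)^4 - 9*(-2)^2 + 7*(-2)^1 + 9 = (64) + (-36) + (-14) + (9) = 23; answer 23

23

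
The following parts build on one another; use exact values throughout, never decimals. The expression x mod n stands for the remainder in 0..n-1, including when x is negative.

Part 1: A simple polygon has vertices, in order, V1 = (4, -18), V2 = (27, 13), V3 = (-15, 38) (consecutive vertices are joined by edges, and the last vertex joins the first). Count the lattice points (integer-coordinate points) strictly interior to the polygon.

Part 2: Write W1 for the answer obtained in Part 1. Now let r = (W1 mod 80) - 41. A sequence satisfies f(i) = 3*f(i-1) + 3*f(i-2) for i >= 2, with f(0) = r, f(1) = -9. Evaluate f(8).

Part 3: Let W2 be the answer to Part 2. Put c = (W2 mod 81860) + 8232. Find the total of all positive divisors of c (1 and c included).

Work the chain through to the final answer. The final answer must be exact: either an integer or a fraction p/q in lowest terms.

Part 1: cross terms: (4*13 - 27*-18)=538, (27*38 - -15*13)=1221, (-15*-18 - 4*38)=118; twice the area = |1877| = 1877; area = 1877/2; boundary points = 1 + 1 + 1 = 3; strictly interior points = area - boundary/2 + 1 = 938; answer 938
Part 2: W1 = 938; r = 17; f(2) = 3*(-9) + 3*(17) = 24; iterating: f(2)=24, f(3)=45, f(4)=207, f(5)=756, f(6)=2889, f(7)=10935, f(8)=41472; answer 41472
Part 3: W2 = 41472; c = 49704; 49704 = 2^3 * 3 * 19 * 109; sigma = (1 + 2 + 4 + 8) * (1 + 3) * (1 + 19) * (1 + 109) = 15 * 4 * 20 * 110 = 132000; answer 132000

132000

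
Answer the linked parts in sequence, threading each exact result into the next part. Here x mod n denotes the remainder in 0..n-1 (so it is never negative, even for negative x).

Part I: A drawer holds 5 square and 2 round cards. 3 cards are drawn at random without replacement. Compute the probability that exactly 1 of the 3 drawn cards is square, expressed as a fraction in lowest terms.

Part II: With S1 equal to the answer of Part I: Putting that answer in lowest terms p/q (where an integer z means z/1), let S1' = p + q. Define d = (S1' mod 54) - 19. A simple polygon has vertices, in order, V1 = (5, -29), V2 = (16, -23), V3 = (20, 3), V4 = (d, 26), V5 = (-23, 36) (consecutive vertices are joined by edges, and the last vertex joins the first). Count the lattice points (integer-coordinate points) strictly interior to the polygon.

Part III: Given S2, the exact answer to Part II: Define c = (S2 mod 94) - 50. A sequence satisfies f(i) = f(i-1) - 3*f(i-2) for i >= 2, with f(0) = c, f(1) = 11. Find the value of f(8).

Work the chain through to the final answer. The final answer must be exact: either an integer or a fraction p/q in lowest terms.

Part I: total draws C(7,3) = 35; favorable C(5,1)*C(2,2) = 5; P = 1/7; answer 1/7
Part II: S1 = 1/7; threaded value p + q = 8; d = -11; cross terms: (5*-23 - 16*-29)=349, (16*3 - 20*-23)=508, (20*26 - -11*3)=553, (-11*36 - -23*26)=202, (-23*-29 - 5*36)=487; twice the area = |2099| = 2099; area = 2099/2; boundary points = 1 + 2 + 1 + 2 + 1 = 7; strictly interior points = area - boundary/2 + 1 = 1047; answer 1047
Part III: S2 = 1047; c = -37; f(2) = 1*(11) - 3*(-37) = 122; iterating: f(2)=122, f(3)=89, f(4)=-277, f(5)=-544, f(6)=287, f(7)=1919, f(8)=1058; answer 1058

1058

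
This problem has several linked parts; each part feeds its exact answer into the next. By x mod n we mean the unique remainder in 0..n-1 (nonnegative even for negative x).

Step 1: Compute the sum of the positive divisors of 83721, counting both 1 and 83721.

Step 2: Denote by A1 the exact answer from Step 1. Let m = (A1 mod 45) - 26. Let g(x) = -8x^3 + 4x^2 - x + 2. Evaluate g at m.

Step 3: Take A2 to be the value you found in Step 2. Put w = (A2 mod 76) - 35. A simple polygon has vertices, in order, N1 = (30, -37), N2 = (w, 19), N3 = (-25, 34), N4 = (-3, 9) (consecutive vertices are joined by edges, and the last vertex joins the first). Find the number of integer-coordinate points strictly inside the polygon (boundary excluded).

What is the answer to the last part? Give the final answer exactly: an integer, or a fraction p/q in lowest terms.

717

Step 1: 83721 = 3 * 11 * 43 * 59; sigma = (1 + 3) * (1 + 11) * (1 + 43) * (1 + 59) = 4 * 12 * 44 * 60 = 126720; answer 126720
Step 2: A1 = 126720; m = -26; -8*(-26)^3 + 4*(-26)^2 - 1*(-26)^1 + 2 = (140608) + (2704) + (26) + (2) = 143340; answer 143340
Step 3: A2 = 143340; w = -31; cross terms: (30*19 - -31*-37)=-577, (-31*34 - -25*19)=-579, (-25*9 - -3*34)=-123, (-3*-37 - 30*9)=-159; twice the area = |-1438| = 1438; area = 719; boundary points = 1 + 3 + 1 + 1 = 6; strictly interior points = area - boundary/2 + 1 = 717; answer 717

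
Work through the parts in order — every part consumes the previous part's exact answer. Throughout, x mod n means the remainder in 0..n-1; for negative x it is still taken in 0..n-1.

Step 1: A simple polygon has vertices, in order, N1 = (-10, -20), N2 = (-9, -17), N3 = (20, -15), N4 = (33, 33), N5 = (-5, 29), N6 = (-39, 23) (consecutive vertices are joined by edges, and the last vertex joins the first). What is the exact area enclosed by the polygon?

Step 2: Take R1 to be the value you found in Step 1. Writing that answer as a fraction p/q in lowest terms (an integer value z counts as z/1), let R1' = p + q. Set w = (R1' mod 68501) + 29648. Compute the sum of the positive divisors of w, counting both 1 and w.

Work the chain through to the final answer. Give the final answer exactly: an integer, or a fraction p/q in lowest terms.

32448

Step 1: cross terms: (-10*-17 - -9*-20)=-10, (-9*-15 - 20*-17)=475, (20*33 - 33*-15)=1155, (33*29 - -5*33)=1122, (-5*23 - -39*29)=1016, (-39*-20 - -10*23)=1010; twice the area = |4768| = 4768; area = 2384; answer 2384
Step 2: R1 = 2384; threaded value p + q = 2385; w = 32033; 32033 = 103 * 311; sigma = (1 + 103) * (1 + 311) = 104 * 312 = 32448; answer 32448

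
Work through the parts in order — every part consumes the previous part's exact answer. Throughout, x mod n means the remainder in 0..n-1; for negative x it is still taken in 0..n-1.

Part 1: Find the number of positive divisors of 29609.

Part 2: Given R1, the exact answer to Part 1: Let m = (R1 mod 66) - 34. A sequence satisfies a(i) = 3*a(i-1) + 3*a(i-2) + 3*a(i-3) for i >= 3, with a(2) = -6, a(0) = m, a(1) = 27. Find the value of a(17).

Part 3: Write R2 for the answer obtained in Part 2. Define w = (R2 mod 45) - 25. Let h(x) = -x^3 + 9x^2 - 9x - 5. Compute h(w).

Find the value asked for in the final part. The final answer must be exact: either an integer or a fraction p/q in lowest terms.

5

Part 1: 29609 = 29 * 1021; number of divisors = (1+1) * (1+1) = 4; answer 4
Part 2: R1 = 4; m = -30; a(3) = 3*(-6) + 3*(27) + 3*(-30) = -27; iterating: a(3)=-27, a(4)=-18, a(5)=-153, a(6)=-594, a(7)=-2295, a(8)=-9126, a(9)=-36045, a(10)=-142398, a(11)=-562707, a(12)=-2223450, a(13)=-8785665, a(14)=-34715466, a(15)=-137173743, a(16)=-542024622, a(17)=-2141741493; answer -2141741493
Part 3: R2 = -2141741493; w = 2; -1*(2)^3 + 9*(2)^2 - 9*(2)^1 - 5 = (-8) + (36) + (-18) + (-5) = 5; answer 5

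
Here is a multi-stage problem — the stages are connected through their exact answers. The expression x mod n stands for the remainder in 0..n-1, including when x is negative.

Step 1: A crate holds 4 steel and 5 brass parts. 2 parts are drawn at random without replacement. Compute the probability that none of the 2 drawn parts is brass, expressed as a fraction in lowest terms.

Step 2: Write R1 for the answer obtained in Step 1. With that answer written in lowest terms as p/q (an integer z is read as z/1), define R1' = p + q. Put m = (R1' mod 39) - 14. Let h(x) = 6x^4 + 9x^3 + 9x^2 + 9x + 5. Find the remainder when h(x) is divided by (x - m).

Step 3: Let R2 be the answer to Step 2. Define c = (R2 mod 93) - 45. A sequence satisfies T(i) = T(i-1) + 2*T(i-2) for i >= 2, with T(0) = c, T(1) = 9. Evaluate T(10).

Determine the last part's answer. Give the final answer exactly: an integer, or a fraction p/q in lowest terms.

14013

Step 1: total draws C(9,2) = 36; favorable C(4,2) = 6; P = 1/6; answer 1/6
Step 2: R1 = 1/6; threaded value p + q = 7; m = -7; remainder = value at the root: 6*(-7)^4 + 9*(-7)^3 + 9*(-7)^2 + 9*(-7)^1 + 5 = (14406) + (-3087) + (441) + (-63) + (5) = 11702; answer 11702
Step 3: R2 = 11702; c = 32; T(2) = 1*(9) + 2*(32) = 73; iterating: T(2)=73, T(3)=91, T(4)=237, T(5)=419, T(6)=893, T(7)=1731, T(8)=3517, T(9)=6979, T(10)=14013; answer 14013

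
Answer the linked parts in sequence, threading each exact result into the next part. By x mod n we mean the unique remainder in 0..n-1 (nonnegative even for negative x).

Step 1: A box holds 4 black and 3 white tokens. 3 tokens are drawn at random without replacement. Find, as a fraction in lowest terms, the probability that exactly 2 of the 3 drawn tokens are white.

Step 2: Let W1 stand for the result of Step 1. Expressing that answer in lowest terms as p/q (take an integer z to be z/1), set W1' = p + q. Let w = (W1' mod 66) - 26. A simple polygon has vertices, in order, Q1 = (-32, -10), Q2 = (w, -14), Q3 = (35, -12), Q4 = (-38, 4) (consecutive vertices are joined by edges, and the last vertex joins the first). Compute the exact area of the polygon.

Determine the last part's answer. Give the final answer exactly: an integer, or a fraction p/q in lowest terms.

Step 1: total draws C(7,3) = 35; favorable C(3,2)*C(4,1) = 12; P = 12/35; answer 12/35
Step 2: W1 = 12/35; threaded value p + q = 47; w = 21; cross terms: (-32*-14 - 21*-10)=658, (21*-12 - 35*-14)=238, (35*4 - -38*-12)=-316, (-38*-10 - -32*4)=508; twice the area = |1088| = 1088; area = 544; answer 544

544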